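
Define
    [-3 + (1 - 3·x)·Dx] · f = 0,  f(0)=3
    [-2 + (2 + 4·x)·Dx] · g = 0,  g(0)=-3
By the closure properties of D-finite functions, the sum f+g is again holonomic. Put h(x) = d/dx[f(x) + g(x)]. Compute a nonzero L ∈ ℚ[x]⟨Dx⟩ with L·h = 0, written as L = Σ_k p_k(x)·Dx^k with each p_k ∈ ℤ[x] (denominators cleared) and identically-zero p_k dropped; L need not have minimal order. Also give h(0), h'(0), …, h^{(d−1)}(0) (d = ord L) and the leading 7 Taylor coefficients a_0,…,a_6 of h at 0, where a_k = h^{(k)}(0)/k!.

f: a_k = 3, 9, 27, 81, 243, 729, 2187, …
g: a_k = -3, -3, 3/2, -3/2, 15/8, -21/8, 63/16, …
Weyl lclm of L_f,L_g ⇒ L₀ (ord ≤ 2).
Differentiate: ansatz ord ≤ ord L₀ ⇒ L.
L = (-72 - 54·x) + (-51 - 234·x - 189·x^2)·Dx + (7 + 2·x - 51·x^2 - 54·x^3)·Dx^2  (order 2).
h: a_k = 6, 57, 477/2, 1959/2, 29055/8, 105165/8, 734139/16, …
ICs: h(0) = 6, h′(0) = 57.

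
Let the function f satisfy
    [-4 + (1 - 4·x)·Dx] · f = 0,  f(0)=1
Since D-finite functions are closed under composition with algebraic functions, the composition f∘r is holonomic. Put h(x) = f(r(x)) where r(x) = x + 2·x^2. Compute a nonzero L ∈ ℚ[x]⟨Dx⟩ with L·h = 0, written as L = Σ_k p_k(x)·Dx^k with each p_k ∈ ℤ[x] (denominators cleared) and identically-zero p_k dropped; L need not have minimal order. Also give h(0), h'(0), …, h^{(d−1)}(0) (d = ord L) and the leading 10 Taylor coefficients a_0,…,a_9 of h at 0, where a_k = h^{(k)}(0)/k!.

L = (4 + 16·x) + (-1 + 4·x + 8·x^2)·Dx  (order 1).
h: a_k = 1, 4, 24, 128, 704, 3840, 20992, 114688, 626688, 3424256, …
ICs: h(0) = 1.

f: a_k = 1, 4, 16, 64, 256, 1024, 4096, 16384, 65536, 262144, …
Substitute x→r, Dx→(1/r')Dx; clear ⇒ L₀.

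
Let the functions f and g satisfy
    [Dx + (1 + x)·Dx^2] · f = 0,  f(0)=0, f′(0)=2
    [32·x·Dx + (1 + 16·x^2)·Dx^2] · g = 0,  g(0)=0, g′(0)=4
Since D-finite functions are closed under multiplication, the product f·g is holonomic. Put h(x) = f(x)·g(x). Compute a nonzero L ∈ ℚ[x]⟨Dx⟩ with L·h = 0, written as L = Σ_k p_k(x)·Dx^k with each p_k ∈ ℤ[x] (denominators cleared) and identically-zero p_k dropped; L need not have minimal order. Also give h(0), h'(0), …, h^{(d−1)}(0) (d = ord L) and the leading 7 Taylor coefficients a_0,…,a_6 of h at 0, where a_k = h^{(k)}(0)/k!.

f: a_k = 0, 2, -1, 2/3, -1/2, 2/5, -1/3, …
g: a_k = 0, 4, 0, -64/3, 0, 1024/5, 0, …
Product ⇒ symmetric product L₀, ord ≤ 4.
L = (4224 + 8384·x + 204800·x^2 + 531456·x^3 + 491520·x^4 + 212992·x^5 + 262144·x^7)·Dx + (4098 + 28864·x + 258368·x^2 + 1045504·x^3 + 1798144·x^4 + 1523712·x^5 + 573440·x^6 + 786432·x^7 + 917504·x^8)·Dx^2 + (132 + 8644·x + 37632·x^2 + 196032·x^3 + 614400·x^4 + 955392·x^5 + 786432·x^6 + 540672·x^7 + 786432·x^8 + 524288·x^9)·Dx^3 + (65 + 258·x + 2497·x^2 + 8576·x^3 + 30336·x^4 + 76800·x^5 + 118272·x^6 + 98304·x^7 + 98304·x^8 + 131072·x^9 + 65536·x^10)·Dx^4  (order 4).
h: a_k = 0, 0, 8, -4, -40, 58/3, 17864/45, …
ICs: h(0) = 0, h′(0) = 0, h′′(0) = 16, h′′′(0) = -24.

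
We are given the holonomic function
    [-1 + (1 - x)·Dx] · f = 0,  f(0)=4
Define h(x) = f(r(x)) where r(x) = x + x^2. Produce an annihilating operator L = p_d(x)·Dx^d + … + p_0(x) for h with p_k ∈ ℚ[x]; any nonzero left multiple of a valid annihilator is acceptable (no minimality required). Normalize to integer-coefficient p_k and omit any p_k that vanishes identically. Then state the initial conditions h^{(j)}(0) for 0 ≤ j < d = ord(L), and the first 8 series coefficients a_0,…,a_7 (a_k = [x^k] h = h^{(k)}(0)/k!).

L = (1 + 2·x) + (-1 + x + x^2)·Dx  (order 1).
h: a_k = 4, 4, 8, 12, 20, 32, 52, 84, …
ICs: h(0) = 4.

f: a_k = 4, 4, 4, 4, 4, 4, 4, 4, …
h₀=f(r): pull back L_f along r ⇒ L₀.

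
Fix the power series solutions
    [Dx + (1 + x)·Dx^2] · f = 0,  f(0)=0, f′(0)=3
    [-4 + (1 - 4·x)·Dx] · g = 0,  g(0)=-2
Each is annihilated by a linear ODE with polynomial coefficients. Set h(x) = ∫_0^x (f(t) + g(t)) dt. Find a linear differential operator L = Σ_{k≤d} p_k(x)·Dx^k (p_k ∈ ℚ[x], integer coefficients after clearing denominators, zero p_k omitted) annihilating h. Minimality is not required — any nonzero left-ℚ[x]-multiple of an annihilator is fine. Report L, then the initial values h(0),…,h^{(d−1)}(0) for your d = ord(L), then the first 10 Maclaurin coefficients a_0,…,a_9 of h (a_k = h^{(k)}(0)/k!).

f: a_k = 0, 3, -3/2, 1, -3/4, 3/5, -1/2, 3/7, -3/8, 1/3, …
g: a_k = -2, -8, -32, -128, -512, -2048, -8192, -32768, -131072, -524288, …
h₀=f+g: left-lcm gives L₀, ord ≤ 3.
∫: right-multiply L₀ by Dx.
L = (-112 - 32·x)·Dx^2 + (-94 - 208·x - 64·x^2)·Dx^3 + (9 - 23·x - 48·x^2 - 16·x^3)·Dx^4  (order 4).
h: a_k = 0, -2, -5/2, -67/6, -127/4, -2051/20, -10237/30, -16385/14, -229373/56, -1048579/72, …
ICs: h(0) = 0, h′(0) = -2, h′′(0) = -5, h′′′(0) = -67.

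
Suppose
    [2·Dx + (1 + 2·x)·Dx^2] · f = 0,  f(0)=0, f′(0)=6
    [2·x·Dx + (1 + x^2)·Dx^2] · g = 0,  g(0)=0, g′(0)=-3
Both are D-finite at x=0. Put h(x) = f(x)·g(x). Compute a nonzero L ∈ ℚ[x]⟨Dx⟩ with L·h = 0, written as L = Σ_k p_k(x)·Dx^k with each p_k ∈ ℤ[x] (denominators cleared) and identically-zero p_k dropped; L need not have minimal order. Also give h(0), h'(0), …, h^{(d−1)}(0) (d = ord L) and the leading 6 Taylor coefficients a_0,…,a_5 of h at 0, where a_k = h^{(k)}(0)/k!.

L = (24 + 80·x + 88·x^2 + 240·x^3 + 240·x^4 + 208·x^5 + 16·x^7)·Dx + (12 + 80·x + 332·x^2 + 608·x^3 + 880·x^4 + 744·x^5 + 560·x^6 + 24·x^7 + 56·x^8)·Dx^2 + (12 + 52·x + 168·x^2 + 372·x^3 + 516·x^4 + 564·x^5 + 384·x^6 + 276·x^7 + 24·x^8 + 32·x^9)·Dx^3 + (2 + 12·x + 34·x^2 + 64·x^3 + 87·x^4 + 96·x^5 + 84·x^6 + 48·x^7 + 33·x^8 + 4·x^9 + 4·x^10)·Dx^4  (order 4).
h: a_k = 0, 0, -18, 18, -18, 30, …
ICs: h(0) = 0, h′(0) = 0, h′′(0) = -36, h′′′(0) = 108.

f: a_k = 0, 6, -6, 8, -12, 96/5, …
g: a_k = 0, -3, 0, 1, 0, -3/5, …
L₀ := L_f ⊗_s L_g (sym. prod.), ord ≤ 4.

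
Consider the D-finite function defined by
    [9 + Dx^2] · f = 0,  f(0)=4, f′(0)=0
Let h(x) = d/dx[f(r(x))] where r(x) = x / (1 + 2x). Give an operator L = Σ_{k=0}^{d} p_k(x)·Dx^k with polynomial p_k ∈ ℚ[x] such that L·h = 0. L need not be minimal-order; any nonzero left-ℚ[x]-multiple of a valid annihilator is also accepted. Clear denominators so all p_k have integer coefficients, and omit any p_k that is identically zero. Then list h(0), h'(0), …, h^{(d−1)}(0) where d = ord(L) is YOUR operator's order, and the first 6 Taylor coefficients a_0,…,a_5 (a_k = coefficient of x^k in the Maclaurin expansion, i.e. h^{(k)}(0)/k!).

f: a_k = 4, 0, -18, 0, 27/2, 0, …
Change of var in L_f (x↦r) gives L₀.
Derive L from L₀ (diff closure).
L = (33 + 96·x + 96·x^2) + (12 + 72·x + 144·x^2 + 96·x^3)·Dx + (1 + 8·x + 24·x^2 + 32·x^3 + 16·x^4)·Dx^2  (order 2).
h: a_k = 0, -36, 216, -810, 2340, -54243/10, …
ICs: h(0) = 0, h′(0) = -36.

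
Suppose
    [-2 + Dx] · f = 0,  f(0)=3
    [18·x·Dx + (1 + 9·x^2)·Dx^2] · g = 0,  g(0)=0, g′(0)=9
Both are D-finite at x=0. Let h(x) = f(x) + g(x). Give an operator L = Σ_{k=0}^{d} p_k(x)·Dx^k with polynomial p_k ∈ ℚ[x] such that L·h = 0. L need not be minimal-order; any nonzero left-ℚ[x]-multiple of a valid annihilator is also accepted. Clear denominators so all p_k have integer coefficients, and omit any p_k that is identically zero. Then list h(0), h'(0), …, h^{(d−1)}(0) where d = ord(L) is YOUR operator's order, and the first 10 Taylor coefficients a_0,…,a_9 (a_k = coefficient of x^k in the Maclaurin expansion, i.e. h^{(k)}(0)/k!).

f: a_k = 3, 6, 6, 4, 2, 4/5, 4/15, 8/105, 2/105, 4/945, …
g: a_k = 0, 9, 0, -27, 0, 729/5, 0, -6561/7, 0, 6561, …
h₀=f+g: left-lcm gives L₀, ord ≤ 3.
L = (18 - 36·x - 486·x^2 - 324·x^3)·Dx + (-11 + 207·x^2 - 162·x^4)·Dx^2 + (1 + 9·x + 18·x^2 + 81·x^3 + 81·x^4)·Dx^3  (order 3).
h: a_k = 3, 15, 6, -23, 2, 733/5, 4/15, -98407/105, 2/105, 6200149/945, …
ICs: h(0) = 3, h′(0) = 15, h′′(0) = 12.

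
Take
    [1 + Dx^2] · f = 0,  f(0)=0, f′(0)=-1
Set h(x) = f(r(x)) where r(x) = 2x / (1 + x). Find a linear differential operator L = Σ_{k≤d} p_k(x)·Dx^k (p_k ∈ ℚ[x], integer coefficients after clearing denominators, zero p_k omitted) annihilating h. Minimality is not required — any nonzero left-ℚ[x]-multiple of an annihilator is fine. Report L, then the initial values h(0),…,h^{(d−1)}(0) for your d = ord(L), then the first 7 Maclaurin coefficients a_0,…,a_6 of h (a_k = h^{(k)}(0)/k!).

L = 4 + (2 + 6·x + 6·x^2 + 2·x^3)·Dx + (1 + 4·x + 6·x^2 + 4·x^3 + x^4)·Dx^2  (order 2).
h: a_k = 0, -2, 2, -2/3, -2, 86/15, -10, …
ICs: h(0) = 0, h′(0) = -2.

f: a_k = 0, -1, 0, 1/6, 0, -1/120, 0, …
h₀=f(r): pull back L_f along r ⇒ L₀.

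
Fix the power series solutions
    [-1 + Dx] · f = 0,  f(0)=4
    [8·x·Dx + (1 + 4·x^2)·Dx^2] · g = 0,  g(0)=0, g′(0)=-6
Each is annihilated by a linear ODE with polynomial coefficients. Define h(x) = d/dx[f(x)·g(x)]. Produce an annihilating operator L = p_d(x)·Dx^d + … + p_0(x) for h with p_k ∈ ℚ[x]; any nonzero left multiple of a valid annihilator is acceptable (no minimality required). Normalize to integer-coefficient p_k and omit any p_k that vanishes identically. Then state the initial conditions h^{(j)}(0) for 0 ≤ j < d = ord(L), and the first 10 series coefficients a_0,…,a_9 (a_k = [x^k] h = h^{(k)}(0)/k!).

f: a_k = 4, 4, 2, 2/3, 1/6, 1/30, 1/180, 1/1260, 1/10080, 1/90720, …
g: a_k = 0, -6, 0, 8, 0, -96/5, 0, 384/7, 0, -512/3, …
f·g: L₀ = L_f ⊗_s L_g, ord ≤ 1·2.
Differentiate: ansatz ord ≤ ord L₀ ⇒ L.
L = (-7 - 16·x + 104·x^2 - 64·x^3 + 16·x^4) + (6 + 24·x - 112·x^2 + 96·x^3 - 32·x^4)·Dx + (1 - 8·x + 8·x^2 - 32·x^3 + 16·x^4)·Dx^2  (order 2).
h: a_k = -24, -48, 60, 112, -309, -430, 12763/10, 173788/105, -2903587/560, -48892709/7560, …
ICs: h(0) = -24, h′(0) = -48.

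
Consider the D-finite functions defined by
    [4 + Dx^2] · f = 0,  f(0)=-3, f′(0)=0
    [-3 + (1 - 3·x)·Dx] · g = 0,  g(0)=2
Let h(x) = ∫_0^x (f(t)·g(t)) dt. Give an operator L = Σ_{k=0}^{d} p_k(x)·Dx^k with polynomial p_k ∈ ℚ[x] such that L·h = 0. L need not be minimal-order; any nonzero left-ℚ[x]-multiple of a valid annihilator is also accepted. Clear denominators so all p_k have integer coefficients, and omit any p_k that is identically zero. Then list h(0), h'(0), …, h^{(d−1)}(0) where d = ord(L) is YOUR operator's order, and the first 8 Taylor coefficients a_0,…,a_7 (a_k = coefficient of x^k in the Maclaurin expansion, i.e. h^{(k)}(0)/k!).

f: a_k = -3, 0, 6, 0, -2, 0, 4/15, 0, …
g: a_k = 2, 6, 18, 54, 162, 486, 1458, 4374, …
h₀=f·g: eliminate ⇒ L₀, order ≤ 2·1.
Integrate: L := L₀·Dx.
L = (-4 + 12·x)·Dx + 6·Dx^2 + (-1 + 3·x)·Dx^3  (order 3).
h: a_k = 0, -6, -9, -14, -63/2, -382/5, -191, -7366/15, …
ICs: h(0) = 0, h′(0) = -6, h′′(0) = -18.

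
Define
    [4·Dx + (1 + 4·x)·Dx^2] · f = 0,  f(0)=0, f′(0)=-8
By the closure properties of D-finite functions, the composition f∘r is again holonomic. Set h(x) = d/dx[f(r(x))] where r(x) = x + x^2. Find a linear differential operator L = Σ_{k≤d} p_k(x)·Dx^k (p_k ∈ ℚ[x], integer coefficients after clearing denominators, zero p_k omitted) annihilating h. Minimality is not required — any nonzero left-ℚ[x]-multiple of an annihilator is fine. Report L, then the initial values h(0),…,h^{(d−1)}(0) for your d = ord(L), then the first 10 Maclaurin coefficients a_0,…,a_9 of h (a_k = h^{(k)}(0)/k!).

L = 2 + (1 + 2·x)·Dx  (order 1).
h: a_k = -8, 16, -32, 64, -128, 256, -512, 1024, -2048, 4096, …
ICs: h(0) = -8.

f: a_k = 0, -8, 16, -128/3, 128, -2048/5, 4096/3, -32768/7, 16384, -524288/9, …
L₀ from L_f via x↦r, Dx↦r'^{-1}Dx.
h₀' ⇒ L via d/dx closure of L₀.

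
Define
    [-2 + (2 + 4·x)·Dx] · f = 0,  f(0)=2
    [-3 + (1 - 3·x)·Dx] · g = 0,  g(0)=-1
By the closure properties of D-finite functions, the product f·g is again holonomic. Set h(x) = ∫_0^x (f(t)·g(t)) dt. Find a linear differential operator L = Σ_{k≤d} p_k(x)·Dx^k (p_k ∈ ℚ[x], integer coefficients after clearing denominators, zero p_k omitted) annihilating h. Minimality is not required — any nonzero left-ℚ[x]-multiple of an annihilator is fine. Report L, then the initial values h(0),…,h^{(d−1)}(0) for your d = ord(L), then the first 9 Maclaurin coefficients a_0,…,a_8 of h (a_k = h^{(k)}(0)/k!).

L = (4 + 3·x)·Dx + (-1 + x + 6·x^2)·Dx^2  (order 2).
h: a_k = 0, -2, -4, -23/3, -35/2, -167/4, -314/3, -15051/56, -22593/32, …
ICs: h(0) = 0, h′(0) = -2.

f: a_k = 2, 2, -1, 1, -5/4, 7/4, -21/8, 33/8, -429/64, …
g: a_k = -1, -3, -9, -27, -81, -243, -729, -2187, -6561, …
Product ⇒ symmetric product L₀, ord ≤ 1.
h=∫h₀ ⇒ L = L₀·Dx.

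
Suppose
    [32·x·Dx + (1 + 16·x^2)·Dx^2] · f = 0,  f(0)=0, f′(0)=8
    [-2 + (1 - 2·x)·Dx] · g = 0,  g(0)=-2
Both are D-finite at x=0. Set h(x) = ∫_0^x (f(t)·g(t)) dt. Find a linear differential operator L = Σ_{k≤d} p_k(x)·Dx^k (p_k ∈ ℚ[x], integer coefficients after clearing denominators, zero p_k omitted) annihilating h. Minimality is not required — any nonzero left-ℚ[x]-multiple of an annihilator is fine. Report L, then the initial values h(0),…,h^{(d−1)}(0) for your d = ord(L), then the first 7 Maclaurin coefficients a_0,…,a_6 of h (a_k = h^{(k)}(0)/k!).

L = 64·x·Dx + (4 - 32·x + 128·x^2)·Dx^2 + (-1 + 2·x - 16·x^2 + 32·x^3)·Dx^3  (order 3).
h: a_k = 0, 0, -8, -32/3, 16/3, 128/15, -5504/45, …
ICs: h(0) = 0, h′(0) = 0, h′′(0) = -16.

f: a_k = 0, 8, 0, -128/3, 0, 2048/5, 0, …
g: a_k = -2, -4, -8, -16, -32, -64, -128, …
f·g: L₀ = L_f ⊗_s L_g, ord ≤ 2·1.
h=∫h₀ ⇒ L = L₀·Dx.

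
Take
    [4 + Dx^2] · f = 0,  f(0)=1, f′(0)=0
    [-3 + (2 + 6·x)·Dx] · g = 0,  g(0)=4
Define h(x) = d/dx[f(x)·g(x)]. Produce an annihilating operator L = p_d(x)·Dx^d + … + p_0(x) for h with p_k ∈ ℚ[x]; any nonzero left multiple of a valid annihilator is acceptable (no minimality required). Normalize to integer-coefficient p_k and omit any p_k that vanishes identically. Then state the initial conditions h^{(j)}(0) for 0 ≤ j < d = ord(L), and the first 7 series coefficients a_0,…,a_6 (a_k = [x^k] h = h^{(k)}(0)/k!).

L = (1453 + 11712·x + 26784·x^2 + 27648·x^3 + 20736·x^4) + (132 - 756·x - 5184·x^2 - 5184·x^3)·Dx + (172 + 1416·x + 4428·x^2 + 6912·x^3 + 5184·x^4)·Dx^2  (order 2).
h: a_k = 6, -25, -63/4, -95/24, 5465/64, -435961/1920, 4933523/7680, …
ICs: h(0) = 6, h′(0) = -25.

f: a_k = 1, 0, -2, 0, 2/3, 0, -4/45, …
g: a_k = 4, 6, -9/2, 27/4, -405/32, 1701/64, -15309/256, …
f·g: L₀ = L_f ⊗_s L_g, ord ≤ 2·1.
Derive L from L₀ (diff closure).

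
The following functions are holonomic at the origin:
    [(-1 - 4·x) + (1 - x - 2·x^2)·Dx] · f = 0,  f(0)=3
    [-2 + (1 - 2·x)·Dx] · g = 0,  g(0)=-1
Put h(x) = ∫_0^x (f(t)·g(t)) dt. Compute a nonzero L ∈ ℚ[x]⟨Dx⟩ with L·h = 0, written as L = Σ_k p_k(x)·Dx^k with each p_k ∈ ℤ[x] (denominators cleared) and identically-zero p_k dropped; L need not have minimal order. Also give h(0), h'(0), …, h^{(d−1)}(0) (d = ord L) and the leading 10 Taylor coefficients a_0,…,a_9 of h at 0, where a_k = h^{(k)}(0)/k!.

f: a_k = 3, 3, 9, 15, 33, 63, 129, 255, 513, 1023, …
g: a_k = -1, -2, -4, -8, -16, -32, -64, -128, -256, -512, …
Sym-product of L_f,L_g gives L₀ (≤ ord 1).
h=∫₀ˣh₀: take L = L₀·Dx.
L = (3 + 6·x)·Dx + (-1 + x + 2·x^2)·Dx^2  (order 2).
h: a_k = 0, -3, -9/2, -9, -69/4, -171/5, -135/2, -939/7, -2133/8, -531, …
ICs: h(0) = 0, h′(0) = -3.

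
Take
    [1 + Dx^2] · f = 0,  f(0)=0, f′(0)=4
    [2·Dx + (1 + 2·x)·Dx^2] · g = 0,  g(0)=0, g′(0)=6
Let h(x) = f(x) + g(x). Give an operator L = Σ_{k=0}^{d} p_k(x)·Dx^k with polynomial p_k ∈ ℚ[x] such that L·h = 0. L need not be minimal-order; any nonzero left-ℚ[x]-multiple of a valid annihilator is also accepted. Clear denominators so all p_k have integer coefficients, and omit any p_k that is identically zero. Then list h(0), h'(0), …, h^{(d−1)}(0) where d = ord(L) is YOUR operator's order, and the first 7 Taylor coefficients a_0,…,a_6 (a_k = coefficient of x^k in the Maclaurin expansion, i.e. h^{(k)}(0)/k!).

L = (50 + 8·x + 8·x^2)·Dx + (9 + 22·x + 12·x^2 + 8·x^3)·Dx^2 + (50 + 8·x + 8·x^2)·Dx^3 + (9 + 22·x + 12·x^2 + 8·x^3)·Dx^4  (order 4).
h: a_k = 0, 10, -6, 22/3, -12, 577/30, -32, …
ICs: h(0) = 0, h′(0) = 10, h′′(0) = -12, h′′′(0) = 44.

f: a_k = 0, 4, 0, -2/3, 0, 1/30, 0, …
g: a_k = 0, 6, -6, 8, -12, 96/5, -32, …
h₀=f+g: left-lcm gives L₀, ord ≤ 4.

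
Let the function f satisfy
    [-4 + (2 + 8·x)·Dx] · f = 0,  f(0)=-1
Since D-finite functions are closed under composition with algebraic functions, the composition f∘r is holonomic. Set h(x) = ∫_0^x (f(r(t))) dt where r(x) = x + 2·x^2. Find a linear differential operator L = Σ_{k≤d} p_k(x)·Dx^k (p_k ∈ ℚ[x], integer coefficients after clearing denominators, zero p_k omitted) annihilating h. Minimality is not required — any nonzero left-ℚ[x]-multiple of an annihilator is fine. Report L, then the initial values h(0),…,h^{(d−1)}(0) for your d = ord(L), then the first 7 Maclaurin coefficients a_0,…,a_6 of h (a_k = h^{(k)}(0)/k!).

L = (-2 - 8·x)·Dx + (1 + 4·x + 8·x^2)·Dx^2  (order 2).
h: a_k = 0, -1, -1, -2/3, 1, -6/5, 2/3, …
ICs: h(0) = 0, h′(0) = -1.

f: a_k = -1, -2, 2, -4, 10, -28, 84, …
f∘r: x↦r, Dx↦Dx/r' in L_f ⇒ L₀.
Integrate: L := L₀·Dx.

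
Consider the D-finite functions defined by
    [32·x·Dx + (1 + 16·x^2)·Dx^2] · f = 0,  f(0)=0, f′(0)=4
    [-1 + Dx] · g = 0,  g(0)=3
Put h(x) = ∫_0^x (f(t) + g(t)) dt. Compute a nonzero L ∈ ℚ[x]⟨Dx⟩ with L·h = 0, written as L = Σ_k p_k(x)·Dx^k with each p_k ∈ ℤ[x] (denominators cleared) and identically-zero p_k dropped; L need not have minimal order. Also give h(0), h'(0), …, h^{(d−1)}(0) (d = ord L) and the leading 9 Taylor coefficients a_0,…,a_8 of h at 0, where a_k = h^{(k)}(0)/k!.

f: a_k = 0, 4, 0, -64/3, 0, 1024/5, 0, -16384/7, 0, …
g: a_k = 3, 3, 3/2, 1/2, 1/8, 1/40, 1/240, 1/1680, 1/13440, …
f+g: L₀ = lclm(L_f,L_g), ord ≤ 2+1.
h=∫h₀ ⇒ L = L₀·Dx.
L = (32 - 32·x - 1536·x^2 - 512·x^3)·Dx^2 + (-33 + 1504·x^2 - 256·x^4)·Dx^3 + (1 + 32·x + 32·x^2 + 512·x^3 + 256·x^4)·Dx^4  (order 4).
h: a_k = 0, 3, 7/2, 1/2, -125/24, 1/40, 2731/80, 1/1680, -561737/1920, …
ICs: h(0) = 0, h′(0) = 3, h′′(0) = 7, h′′′(0) = 3.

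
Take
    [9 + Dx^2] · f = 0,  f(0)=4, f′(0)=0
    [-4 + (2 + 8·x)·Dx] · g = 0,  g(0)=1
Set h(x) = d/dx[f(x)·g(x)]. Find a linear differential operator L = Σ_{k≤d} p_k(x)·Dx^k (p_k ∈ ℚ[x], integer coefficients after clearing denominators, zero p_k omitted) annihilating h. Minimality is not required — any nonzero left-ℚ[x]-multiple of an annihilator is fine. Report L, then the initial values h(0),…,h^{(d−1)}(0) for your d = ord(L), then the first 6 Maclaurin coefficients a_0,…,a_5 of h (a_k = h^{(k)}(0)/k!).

f: a_k = 4, 0, -18, 0, 27/2, 0, …
g: a_k = 1, 2, -2, 4, -10, 28, …
Sym-product of L_f,L_g gives L₀ (≤ ord 2).
Derive L from L₀ (diff closure).
L = (131 + 1392·x + 4512·x^2 + 6912·x^3 + 6912·x^4) + (4 - 80·x - 576·x^2 - 768·x^3)·Dx + (7 + 80·x + 352·x^2 + 768·x^3 + 768·x^4)·Dx^2  (order 2).
h: a_k = 8, -52, -60, 38, 335, -11223/10, …
ICs: h(0) = 8, h′(0) = -52.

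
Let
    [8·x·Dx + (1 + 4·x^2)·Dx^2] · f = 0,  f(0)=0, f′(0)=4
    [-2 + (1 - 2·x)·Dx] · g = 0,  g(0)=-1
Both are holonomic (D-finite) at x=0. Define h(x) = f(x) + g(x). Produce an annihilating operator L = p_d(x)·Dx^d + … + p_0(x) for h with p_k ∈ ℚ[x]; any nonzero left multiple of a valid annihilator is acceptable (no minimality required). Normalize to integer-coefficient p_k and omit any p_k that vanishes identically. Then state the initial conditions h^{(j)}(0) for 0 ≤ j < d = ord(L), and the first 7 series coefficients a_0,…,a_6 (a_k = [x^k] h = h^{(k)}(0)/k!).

f: a_k = 0, 4, 0, -16/3, 0, 64/5, 0, …
g: a_k = -1, -2, -4, -8, -16, -32, -64, …
Sum ⇒ L₀ = lclm(L_f,L_g) in ℚ(x)⟨Dx⟩.
L = (8 - 64·x - 96·x^2)·Dx + (-8 + 8·x - 32·x^2 - 96·x^3)·Dx^2 + (1 - 16·x^4)·Dx^3  (order 3).
h: a_k = -1, 2, -4, -40/3, -16, -96/5, -64, …
ICs: h(0) = -1, h′(0) = 2, h′′(0) = -8.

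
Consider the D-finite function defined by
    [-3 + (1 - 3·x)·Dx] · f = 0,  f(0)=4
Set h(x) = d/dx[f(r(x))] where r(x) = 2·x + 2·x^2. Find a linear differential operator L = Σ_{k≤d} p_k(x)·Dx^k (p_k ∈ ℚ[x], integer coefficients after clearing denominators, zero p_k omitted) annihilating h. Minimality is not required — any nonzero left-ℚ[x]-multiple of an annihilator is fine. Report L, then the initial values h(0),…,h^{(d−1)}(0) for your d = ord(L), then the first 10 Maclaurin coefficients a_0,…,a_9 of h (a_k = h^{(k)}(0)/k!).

L = (14 + 36·x + 36·x^2) + (-1 + 4·x + 18·x^2 + 12·x^3)·Dx  (order 1).
h: a_k = 24, 336, 3456, 31680, 272160, 2244672, 17998848, 141378048, 1093150080, 8348002560, …
ICs: h(0) = 24.

f: a_k = 4, 12, 36, 108, 324, 972, 2916, 8748, 26244, 78732, …
L₀ from L_f via x↦r, Dx↦r'^{-1}Dx.
Derive L from L₀ (diff closure).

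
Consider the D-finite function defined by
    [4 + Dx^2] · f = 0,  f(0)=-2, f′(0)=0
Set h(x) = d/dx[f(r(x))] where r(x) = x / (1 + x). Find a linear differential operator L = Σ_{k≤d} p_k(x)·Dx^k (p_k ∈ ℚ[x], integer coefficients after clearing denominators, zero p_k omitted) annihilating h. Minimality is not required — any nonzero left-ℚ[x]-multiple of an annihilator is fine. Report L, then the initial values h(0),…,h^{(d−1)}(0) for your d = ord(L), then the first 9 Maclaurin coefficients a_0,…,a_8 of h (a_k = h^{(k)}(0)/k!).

f: a_k = -2, 0, 4, 0, -4/3, 0, 8/45, 0, -4/315, …
L₀ from L_f via x↦r, Dx↦r'^{-1}Dx.
Differentiate: ansatz ord ≤ ord L₀ ⇒ L.
L = (10 + 12·x + 6·x^2) + (6 + 18·x + 18·x^2 + 6·x^3)·Dx + (1 + 4·x + 6·x^2 + 4·x^3 + x^4)·Dx^2  (order 2).
h: a_k = 0, 8, -24, 128/3, -160/3, 616/15, 56/5, -37664/315, 10336/35, …
ICs: h(0) = 0, h′(0) = 8.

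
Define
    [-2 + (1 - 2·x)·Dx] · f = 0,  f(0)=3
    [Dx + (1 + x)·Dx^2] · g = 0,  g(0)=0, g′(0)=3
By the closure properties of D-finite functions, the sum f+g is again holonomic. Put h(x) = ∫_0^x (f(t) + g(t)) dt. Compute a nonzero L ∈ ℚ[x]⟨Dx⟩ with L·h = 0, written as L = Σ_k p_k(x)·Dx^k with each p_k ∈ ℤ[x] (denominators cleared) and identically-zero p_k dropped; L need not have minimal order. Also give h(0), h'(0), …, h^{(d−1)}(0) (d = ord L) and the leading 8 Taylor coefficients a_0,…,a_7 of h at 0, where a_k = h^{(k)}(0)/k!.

L = (32 + 8·x)·Dx^2 + (22 + 56·x + 16·x^2)·Dx^3 + (-5 + 3·x + 12·x^2 + 4·x^3)·Dx^4  (order 4).
h: a_k = 0, 3, 9/2, 7/2, 25/4, 189/20, 161/10, 383/14, …
ICs: h(0) = 0, h′(0) = 3, h′′(0) = 9, h′′′(0) = 21.

f: a_k = 3, 6, 12, 24, 48, 96, 192, 384, …
g: a_k = 0, 3, -3/2, 1, -3/4, 3/5, -1/2, 3/7, …
Weyl lclm of L_f,L_g ⇒ L₀ (ord ≤ 3).
Integrate: L := L₀·Dx.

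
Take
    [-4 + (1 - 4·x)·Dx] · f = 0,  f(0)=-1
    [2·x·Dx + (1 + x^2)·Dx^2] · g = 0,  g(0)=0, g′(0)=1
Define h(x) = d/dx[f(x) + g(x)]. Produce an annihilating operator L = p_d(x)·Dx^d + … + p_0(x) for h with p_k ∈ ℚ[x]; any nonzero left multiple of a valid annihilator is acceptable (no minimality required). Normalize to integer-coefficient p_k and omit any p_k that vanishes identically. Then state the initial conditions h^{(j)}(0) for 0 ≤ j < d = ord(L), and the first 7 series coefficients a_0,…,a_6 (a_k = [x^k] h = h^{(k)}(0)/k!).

f: a_k = -1, -4, -16, -64, -256, -1024, -4096, …
g: a_k = 0, 1, 0, -1/3, 0, 1/5, 0, …
L₀ := lclm(L_f,L_g); ord L₀ ≤ 1+2.
Derive L from L₀ (diff closure).
L = (-8 + 128·x + 24·x^2) + (49 - 8·x + 109·x^2 + 24·x^3)·Dx + (-4 + 15·x + 15·x^3 + 4·x^4)·Dx^2  (order 2).
h: a_k = -3, -32, -193, -1024, -5119, -24576, -114689, …
ICs: h(0) = -3, h′(0) = -32.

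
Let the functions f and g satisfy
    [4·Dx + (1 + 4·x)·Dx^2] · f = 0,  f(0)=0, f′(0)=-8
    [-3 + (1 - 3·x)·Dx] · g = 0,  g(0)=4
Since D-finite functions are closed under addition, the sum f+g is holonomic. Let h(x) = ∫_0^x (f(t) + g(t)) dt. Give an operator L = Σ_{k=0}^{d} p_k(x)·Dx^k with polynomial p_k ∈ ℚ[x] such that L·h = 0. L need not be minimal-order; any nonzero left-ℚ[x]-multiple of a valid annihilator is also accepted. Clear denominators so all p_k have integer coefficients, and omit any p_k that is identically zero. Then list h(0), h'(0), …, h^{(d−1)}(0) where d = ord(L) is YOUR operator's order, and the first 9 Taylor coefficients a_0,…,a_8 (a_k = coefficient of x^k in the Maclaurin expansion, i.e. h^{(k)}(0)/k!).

L = (-204 - 144·x)·Dx^2 + (-11 - 312·x - 288·x^2)·Dx^3 + (5 + 11·x - 54·x^2 - 72·x^3)·Dx^4  (order 4).
h: a_k = 0, 4, 2, 52/3, 49/3, 452/5, 1406/15, 12844/21, 7117/14, …
ICs: h(0) = 0, h′(0) = 4, h′′(0) = 4, h′′′(0) = 104.

f: a_k = 0, -8, 16, -128/3, 128, -2048/5, 4096/3, -32768/7, 16384, …
g: a_k = 4, 12, 36, 108, 324, 972, 2916, 8748, 26244, …
f+g: L₀ = lclm(L_f,L_g), ord ≤ 2+1.
h=∫h₀ ⇒ L = L₀·Dx.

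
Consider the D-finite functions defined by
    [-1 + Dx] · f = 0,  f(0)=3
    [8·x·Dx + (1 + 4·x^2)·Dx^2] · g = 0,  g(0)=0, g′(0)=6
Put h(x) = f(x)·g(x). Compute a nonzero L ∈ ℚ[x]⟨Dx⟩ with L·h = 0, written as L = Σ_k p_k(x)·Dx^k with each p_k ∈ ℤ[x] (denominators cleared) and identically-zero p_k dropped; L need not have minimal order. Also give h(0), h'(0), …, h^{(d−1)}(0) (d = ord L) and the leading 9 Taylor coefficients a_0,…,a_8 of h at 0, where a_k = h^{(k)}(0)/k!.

L = (1 - 8·x + 4·x^2) + (-2 + 8·x - 8·x^2)·Dx + (1 + 4·x^2)·Dx^2  (order 2).
h: a_k = 0, 18, 18, -15, -21, 927/20, 215/4, -38289/280, -43447/280, …
ICs: h(0) = 0, h′(0) = 18.

f: a_k = 3, 3, 3/2, 1/2, 1/8, 1/40, 1/240, 1/1680, 1/13440, …
g: a_k = 0, 6, 0, -8, 0, 96/5, 0, -384/7, 0, …
f·g: L₀ = L_f ⊗_s L_g, ord ≤ 1·2.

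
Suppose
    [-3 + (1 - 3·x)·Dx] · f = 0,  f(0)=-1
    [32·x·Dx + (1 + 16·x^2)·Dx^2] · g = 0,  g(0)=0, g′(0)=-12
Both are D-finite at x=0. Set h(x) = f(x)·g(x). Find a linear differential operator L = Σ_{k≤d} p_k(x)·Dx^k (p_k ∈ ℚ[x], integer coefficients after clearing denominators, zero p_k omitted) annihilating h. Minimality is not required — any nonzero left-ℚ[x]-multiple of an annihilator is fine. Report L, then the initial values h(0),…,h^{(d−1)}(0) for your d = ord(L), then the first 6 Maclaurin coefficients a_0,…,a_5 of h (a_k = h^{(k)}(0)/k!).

f: a_k = -1, -3, -9, -27, -81, -243, …
g: a_k = 0, -12, 0, 64, 0, -3072/5, …
L₀ := L_f ⊗_s L_g (sym. prod.), ord ≤ 2.
L = 96·x + (6 - 32·x + 192·x^2)·Dx + (-1 + 3·x - 16·x^2 + 48·x^3)·Dx^2  (order 2).
h: a_k = 0, 12, 36, 44, 132, 5052/5, …
ICs: h(0) = 0, h′(0) = 12.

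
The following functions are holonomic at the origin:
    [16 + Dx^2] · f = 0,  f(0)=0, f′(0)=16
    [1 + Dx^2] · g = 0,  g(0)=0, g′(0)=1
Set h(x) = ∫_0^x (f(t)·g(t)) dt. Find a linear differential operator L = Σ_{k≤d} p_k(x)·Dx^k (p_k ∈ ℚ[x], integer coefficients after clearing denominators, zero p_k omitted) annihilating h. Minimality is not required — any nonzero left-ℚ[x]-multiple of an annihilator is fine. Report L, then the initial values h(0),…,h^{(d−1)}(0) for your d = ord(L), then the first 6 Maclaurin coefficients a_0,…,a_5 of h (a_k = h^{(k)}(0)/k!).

L = 225·Dx + 34·Dx^3 + Dx^5  (order 5).
h: a_k = 0, 0, 0, 16/3, 0, -136/15, …
ICs: h(0) = 0, h′(0) = 0, h′′(0) = 0, h′′′(0) = 32, h′′′′(0) = 0.

f: a_k = 0, 16, 0, -128/3, 0, 512/15, …
g: a_k = 0, 1, 0, -1/6, 0, 1/120, …
h₀=f·g: eliminate ⇒ L₀, order ≤ 2·2.
Integrate: L := L₀·Dx.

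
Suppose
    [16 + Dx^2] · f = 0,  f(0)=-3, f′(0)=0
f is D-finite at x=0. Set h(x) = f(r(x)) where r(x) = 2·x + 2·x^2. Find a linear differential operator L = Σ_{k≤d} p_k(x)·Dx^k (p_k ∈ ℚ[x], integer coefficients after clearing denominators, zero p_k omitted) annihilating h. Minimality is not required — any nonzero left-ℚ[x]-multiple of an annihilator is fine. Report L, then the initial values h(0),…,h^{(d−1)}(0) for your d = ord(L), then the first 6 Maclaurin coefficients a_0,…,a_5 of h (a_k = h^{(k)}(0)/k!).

L = (64 + 384·x + 768·x^2 + 512·x^3) - 2·Dx + (1 + 2·x)·Dx^2  (order 2).
h: a_k = -3, 0, 96, 192, -416, -2048, …
ICs: h(0) = -3, h′(0) = 0.

f: a_k = -3, 0, 24, 0, -32, 0, …
h₀=f(r): pull back L_f along r ⇒ L₀.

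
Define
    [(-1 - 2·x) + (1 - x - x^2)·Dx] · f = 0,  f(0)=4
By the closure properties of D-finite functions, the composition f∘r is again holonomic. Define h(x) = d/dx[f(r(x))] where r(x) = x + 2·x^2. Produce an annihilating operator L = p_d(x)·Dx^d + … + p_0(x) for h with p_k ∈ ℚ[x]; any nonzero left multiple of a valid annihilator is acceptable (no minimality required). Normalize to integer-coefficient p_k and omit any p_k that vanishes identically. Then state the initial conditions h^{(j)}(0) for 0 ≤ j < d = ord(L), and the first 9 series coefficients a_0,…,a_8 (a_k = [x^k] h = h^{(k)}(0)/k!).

L = (8 + 42·x + 126·x^2 + 208·x^3 + 408·x^4 + 480·x^5 + 320·x^6) + (-1 - 5·x - 3·x^2 + 18·x^3 + 80·x^4 + 120·x^5 + 112·x^6 + 64·x^7)·Dx  (order 1).
h: a_k = 4, 32, 132, 496, 1680, 5688, 18396, 58496, 182988, …
ICs: h(0) = 4.

f: a_k = 4, 4, 8, 12, 20, 32, 52, 84, 136, …
Substitute x→r, Dx→(1/r')Dx; clear ⇒ L₀.
Derive L from L₀ (diff closure).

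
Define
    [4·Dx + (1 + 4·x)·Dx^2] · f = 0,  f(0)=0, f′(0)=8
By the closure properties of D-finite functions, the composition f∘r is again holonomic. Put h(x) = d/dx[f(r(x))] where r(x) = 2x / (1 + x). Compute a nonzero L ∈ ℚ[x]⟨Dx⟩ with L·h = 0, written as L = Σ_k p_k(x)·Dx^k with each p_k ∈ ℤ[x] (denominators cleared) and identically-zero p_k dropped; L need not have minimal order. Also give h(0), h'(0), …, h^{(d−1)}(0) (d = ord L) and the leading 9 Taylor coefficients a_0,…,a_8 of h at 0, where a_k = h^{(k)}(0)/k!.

f: a_k = 0, 8, -16, 128/3, -128, 2048/5, -4096/3, 32768/7, -16384, …
Substitute x→r, Dx→(1/r')Dx; clear ⇒ L₀.
Derive L from L₀ (diff closure).
L = (10 + 18·x) + (1 + 10·x + 9·x^2)·Dx  (order 1).
h: a_k = 16, -160, 1456, -13120, 118096, -1062880, 9565936, -86093440, 774840976, …
ICs: h(0) = 16.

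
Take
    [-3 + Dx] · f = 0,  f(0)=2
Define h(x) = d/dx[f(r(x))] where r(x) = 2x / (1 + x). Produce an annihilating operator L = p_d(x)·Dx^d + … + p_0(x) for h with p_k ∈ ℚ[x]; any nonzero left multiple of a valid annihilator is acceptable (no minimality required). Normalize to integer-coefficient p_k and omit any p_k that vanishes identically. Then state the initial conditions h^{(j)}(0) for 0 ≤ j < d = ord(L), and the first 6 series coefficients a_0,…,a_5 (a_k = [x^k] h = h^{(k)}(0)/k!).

L = (4 - 2·x) + (-1 - 2·x - x^2)·Dx  (order 1).
h: a_k = 12, 48, 36, -48, -12, 288/5, …
ICs: h(0) = 12.

f: a_k = 2, 6, 9, 9, 27/4, 81/20, …
f∘r: x↦r, Dx↦Dx/r' in L_f ⇒ L₀.
h=h₀': d/dx-closure on L₀ ⇒ L.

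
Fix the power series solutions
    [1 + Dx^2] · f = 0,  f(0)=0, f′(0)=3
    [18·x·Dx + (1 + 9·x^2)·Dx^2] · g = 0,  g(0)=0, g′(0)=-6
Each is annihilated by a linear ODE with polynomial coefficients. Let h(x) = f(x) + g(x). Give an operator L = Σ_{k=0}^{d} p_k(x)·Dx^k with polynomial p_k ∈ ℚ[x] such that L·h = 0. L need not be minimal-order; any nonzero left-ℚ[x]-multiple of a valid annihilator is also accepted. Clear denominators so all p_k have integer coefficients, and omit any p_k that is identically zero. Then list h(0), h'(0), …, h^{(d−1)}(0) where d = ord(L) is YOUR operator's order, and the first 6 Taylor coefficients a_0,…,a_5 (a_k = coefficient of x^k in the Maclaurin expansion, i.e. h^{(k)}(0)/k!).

L = (-1926·x + 17820·x^3 + 1458·x^5)·Dx + (-17 + 351·x^2 + 4617·x^4 + 729·x^6)·Dx^2 + (-1926·x + 17820·x^3 + 1458·x^5)·Dx^3 + (-17 + 351·x^2 + 4617·x^4 + 729·x^6)·Dx^4  (order 4).
h: a_k = 0, -3, 0, 35/2, 0, -3887/40, …
ICs: h(0) = 0, h′(0) = -3, h′′(0) = 0, h′′′(0) = 105.

f: a_k = 0, 3, 0, -1/2, 0, 1/40, …
g: a_k = 0, -6, 0, 18, 0, -486/5, …
L₀ := lclm(L_f,L_g); ord L₀ ≤ 2+2.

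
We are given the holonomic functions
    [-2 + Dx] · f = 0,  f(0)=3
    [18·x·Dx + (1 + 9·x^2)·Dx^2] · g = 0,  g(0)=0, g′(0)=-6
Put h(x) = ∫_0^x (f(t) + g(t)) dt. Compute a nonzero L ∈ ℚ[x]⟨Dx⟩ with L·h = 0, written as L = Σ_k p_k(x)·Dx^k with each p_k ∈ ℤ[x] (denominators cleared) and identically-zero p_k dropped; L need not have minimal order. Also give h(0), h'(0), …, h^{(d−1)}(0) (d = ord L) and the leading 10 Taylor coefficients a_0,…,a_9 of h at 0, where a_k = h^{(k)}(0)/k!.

L = (18 - 36·x - 486·x^2 - 324·x^3)·Dx^2 + (-11 + 207·x^2 - 162·x^4)·Dx^3 + (1 + 9·x + 18·x^2 + 81·x^3 + 81·x^4)·Dx^4  (order 4).
h: a_k = 0, 3, 0, 2, 11/2, 2/5, -241/15, 4/105, 4687/60, 2/945, …
ICs: h(0) = 0, h′(0) = 3, h′′(0) = 0, h′′′(0) = 12.

f: a_k = 3, 6, 6, 4, 2, 4/5, 4/15, 8/105, 2/105, 4/945, …
g: a_k = 0, -6, 0, 18, 0, -486/5, 0, 4374/7, 0, -4374, …
f+g: L₀ = lclm(L_f,L_g), ord ≤ 1+2.
h=∫₀ˣh₀: take L = L₀·Dx.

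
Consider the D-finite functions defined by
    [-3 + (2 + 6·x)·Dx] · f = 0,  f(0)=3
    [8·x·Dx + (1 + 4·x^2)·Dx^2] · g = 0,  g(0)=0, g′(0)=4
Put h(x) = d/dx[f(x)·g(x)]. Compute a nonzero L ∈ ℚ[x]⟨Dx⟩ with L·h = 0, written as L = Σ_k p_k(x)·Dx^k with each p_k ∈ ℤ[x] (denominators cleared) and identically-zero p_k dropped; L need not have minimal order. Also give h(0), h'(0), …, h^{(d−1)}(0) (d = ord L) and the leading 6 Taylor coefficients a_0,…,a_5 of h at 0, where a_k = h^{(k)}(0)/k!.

f: a_k = 3, 9/2, -27/8, 81/16, -1215/128, 5103/256, …
g: a_k = 0, 4, 0, -16/3, 0, 64/5, …
Sym-product of L_f,L_g gives L₀ (≤ ord 2).
h=h₀': d/dx-closure on L₀ ⇒ L.
L = (15 + 1440·x + 1656·x^2 - 3456·x^3 - 1296·x^4) + (172 + 1188·x + 3552·x^2 + 1152·x^3 - 12096·x^4 - 5184·x^5)·Dx + (36 + 152·x + 36·x^2 - 256·x^3 - 864·x^4 - 3456·x^5 - 1728·x^6)·Dx^2  (order 2).
h: a_k = 12, 36, -177/2, -15, 2949/32, 105921/160, …
ICs: h(0) = 12, h′(0) = 36.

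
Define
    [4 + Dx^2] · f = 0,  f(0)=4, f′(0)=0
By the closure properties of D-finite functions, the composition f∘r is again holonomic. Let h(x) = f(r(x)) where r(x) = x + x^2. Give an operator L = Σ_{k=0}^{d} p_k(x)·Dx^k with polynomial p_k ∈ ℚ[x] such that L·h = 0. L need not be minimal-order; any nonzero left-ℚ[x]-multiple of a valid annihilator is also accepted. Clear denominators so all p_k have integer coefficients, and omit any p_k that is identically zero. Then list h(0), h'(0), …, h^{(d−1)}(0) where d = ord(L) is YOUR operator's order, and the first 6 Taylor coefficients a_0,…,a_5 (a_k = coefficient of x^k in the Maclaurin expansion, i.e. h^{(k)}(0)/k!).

L = (4 + 24·x + 48·x^2 + 32·x^3) - 2·Dx + (1 + 2·x)·Dx^2  (order 2).
h: a_k = 4, 0, -8, -16, -16/3, 32/3, …
ICs: h(0) = 4, h′(0) = 0.

f: a_k = 4, 0, -8, 0, 8/3, 0, …
L₀ from L_f via x↦r, Dx↦r'^{-1}Dx.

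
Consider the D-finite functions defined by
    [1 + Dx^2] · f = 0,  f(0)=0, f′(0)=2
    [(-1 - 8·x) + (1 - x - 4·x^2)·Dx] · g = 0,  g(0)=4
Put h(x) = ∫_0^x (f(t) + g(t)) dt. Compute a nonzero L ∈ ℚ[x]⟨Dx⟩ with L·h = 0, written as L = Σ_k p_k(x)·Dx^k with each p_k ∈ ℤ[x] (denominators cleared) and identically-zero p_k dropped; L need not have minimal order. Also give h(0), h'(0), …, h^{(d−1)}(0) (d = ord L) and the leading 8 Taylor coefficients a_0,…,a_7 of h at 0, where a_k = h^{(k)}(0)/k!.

f: a_k = 0, 2, 0, -1/3, 0, 1/60, 0, -1/2520, …
g: a_k = 4, 4, 20, 36, 116, 260, 724, 1764, …
Weyl lclm of L_f,L_g ⇒ L₀ (ord ≤ 3).
Integrate: L := L₀·Dx.
L = (-55 - 486·x - 553·x^2 - 1488·x^3 - 80·x^4 - 128·x^5)·Dx + (11 + 11·x + 23·x^2 - 169·x^3 - 348·x^4 - 48·x^5 - 64·x^6)·Dx^2 + (-55 - 486·x - 553·x^2 - 1488·x^3 - 80·x^4 - 128·x^5)·Dx^3 + (11 + 11·x + 23·x^2 - 169·x^3 - 348·x^4 - 48·x^5 - 64·x^6)·Dx^4  (order 4).
h: a_k = 0, 4, 3, 20/3, 107/12, 116/5, 15601/360, 724/7, …
ICs: h(0) = 0, h′(0) = 4, h′′(0) = 6, h′′′(0) = 40.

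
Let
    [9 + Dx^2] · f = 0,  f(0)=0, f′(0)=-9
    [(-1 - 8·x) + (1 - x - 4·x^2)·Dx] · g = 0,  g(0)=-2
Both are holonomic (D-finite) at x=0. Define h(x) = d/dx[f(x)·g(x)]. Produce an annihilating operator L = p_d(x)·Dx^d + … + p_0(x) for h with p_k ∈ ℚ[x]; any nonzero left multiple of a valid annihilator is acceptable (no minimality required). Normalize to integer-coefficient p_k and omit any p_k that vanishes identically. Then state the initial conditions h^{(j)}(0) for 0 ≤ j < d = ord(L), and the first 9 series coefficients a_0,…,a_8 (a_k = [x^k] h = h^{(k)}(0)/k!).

L = (-33 - 162·x - 567·x^2 + 648·x^3 + 1296·x^4) + (6 + 66·x + 216·x^2 + 576·x^3)·Dx + (1 - 10·x - 31·x^2 + 72·x^3 + 144·x^4)·Dx^2  (order 2).
h: a_k = 18, 36, 189, 540, 7983/4, 56349/10, 709281/40, 1761129/35, 331080777/2240, …
ICs: h(0) = 18, h′(0) = 36.

f: a_k = 0, -9, 0, 27/2, 0, -243/40, 0, 729/560, 0, …
g: a_k = -2, -2, -10, -18, -58, -130, -362, -882, -2330, …
Sym-product of L_f,L_g gives L₀ (≤ ord 2).
Derive L from L₀ (diff closure).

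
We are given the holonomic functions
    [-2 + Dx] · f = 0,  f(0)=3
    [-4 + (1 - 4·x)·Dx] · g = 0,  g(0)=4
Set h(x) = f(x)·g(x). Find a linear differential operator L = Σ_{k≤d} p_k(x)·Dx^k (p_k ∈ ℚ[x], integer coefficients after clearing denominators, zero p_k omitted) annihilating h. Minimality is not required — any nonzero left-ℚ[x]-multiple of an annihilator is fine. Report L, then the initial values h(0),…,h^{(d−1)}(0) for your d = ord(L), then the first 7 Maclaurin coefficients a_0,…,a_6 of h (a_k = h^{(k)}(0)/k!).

f: a_k = 3, 6, 6, 4, 2, 4/5, 4/15, …
g: a_k = 4, 16, 64, 256, 1024, 4096, 16384, …
Sym-product of L_f,L_g gives L₀ (≤ ord 1).
L = (6 - 8·x) + (-1 + 4·x)·Dx  (order 1).
h: a_k = 12, 72, 312, 1264, 5064, 101296/5, 1215568/15, …
ICs: h(0) = 12.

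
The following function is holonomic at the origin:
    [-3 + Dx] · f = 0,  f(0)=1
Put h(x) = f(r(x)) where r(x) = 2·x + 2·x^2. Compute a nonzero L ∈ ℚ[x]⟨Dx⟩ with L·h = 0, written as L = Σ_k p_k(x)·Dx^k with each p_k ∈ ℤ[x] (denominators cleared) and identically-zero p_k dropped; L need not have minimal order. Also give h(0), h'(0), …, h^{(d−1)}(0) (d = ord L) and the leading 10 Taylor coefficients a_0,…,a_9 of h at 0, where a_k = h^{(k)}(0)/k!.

L = (-6 - 12·x) + Dx  (order 1).
h: a_k = 1, 6, 24, 72, 180, 1944/5, 3744/5, 45792/35, 73656/35, 22032/7, …
ICs: h(0) = 1.

f: a_k = 1, 3, 9/2, 9/2, 27/8, 81/40, 81/80, 243/560, 729/4480, 243/4480, …
L₀ from L_f via x↦r, Dx↦r'^{-1}Dx.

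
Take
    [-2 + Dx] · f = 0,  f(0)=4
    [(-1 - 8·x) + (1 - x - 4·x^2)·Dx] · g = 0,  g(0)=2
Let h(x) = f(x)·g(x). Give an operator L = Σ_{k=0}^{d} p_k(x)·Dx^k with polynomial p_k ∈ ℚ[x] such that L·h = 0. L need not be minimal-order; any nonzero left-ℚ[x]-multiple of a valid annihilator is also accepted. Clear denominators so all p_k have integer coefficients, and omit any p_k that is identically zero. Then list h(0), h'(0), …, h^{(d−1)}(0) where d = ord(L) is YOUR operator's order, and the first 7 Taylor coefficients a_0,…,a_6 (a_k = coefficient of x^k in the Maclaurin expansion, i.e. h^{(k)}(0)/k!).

L = (3 + 6·x - 8·x^2) + (-1 + x + 4·x^2)·Dx  (order 1).
h: a_k = 8, 24, 72, 536/3, 472, 5944/5, 138488/45, …
ICs: h(0) = 8.

f: a_k = 4, 8, 8, 16/3, 8/3, 16/15, 16/45, …
g: a_k = 2, 2, 10, 18, 58, 130, 362, …
L₀ := L_f ⊗_s L_g (sym. prod.), ord ≤ 1.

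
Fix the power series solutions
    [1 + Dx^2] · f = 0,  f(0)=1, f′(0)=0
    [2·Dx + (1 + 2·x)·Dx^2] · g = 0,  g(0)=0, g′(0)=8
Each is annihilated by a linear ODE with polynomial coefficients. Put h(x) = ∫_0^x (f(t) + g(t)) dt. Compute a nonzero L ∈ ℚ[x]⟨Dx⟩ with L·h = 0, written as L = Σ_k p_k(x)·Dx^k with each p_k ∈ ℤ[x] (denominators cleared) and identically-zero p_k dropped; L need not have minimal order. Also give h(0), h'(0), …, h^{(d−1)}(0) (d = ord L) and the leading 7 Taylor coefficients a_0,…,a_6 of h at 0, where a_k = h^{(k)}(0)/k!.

L = (50 + 8·x + 8·x^2)·Dx^2 + (9 + 22·x + 12·x^2 + 8·x^3)·Dx^3 + (50 + 8·x + 8·x^2)·Dx^4 + (9 + 22·x + 12·x^2 + 8·x^3)·Dx^5  (order 5).
h: a_k = 0, 1, 4, -17/6, 8/3, -383/120, 64/15, …
ICs: h(0) = 0, h′(0) = 1, h′′(0) = 8, h′′′(0) = -17, h′′′′(0) = 64.

f: a_k = 1, 0, -1/2, 0, 1/24, 0, -1/720, …
g: a_k = 0, 8, -8, 32/3, -16, 128/5, -128/3, …
Sum ⇒ L₀ = lclm(L_f,L_g) in ℚ(x)⟨Dx⟩.
h=∫h₀ ⇒ L = L₀·Dx.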